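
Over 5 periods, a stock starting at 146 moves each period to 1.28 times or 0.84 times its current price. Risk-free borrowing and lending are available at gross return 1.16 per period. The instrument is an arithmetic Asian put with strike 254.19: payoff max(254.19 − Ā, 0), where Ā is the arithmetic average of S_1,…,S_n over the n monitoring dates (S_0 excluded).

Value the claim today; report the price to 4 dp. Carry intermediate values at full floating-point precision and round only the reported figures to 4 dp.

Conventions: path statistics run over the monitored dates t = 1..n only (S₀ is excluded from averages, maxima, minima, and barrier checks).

price = 18.6643

Set p* = 0.7273 (from d < R < u); the path-dependent value is the discounted p*-expectation over all price paths.
Enumerate all 2^5 = 32 price paths (U = up ×1.28, D = down ×0.84); each path with k up-moves has probability p*^k·(1−p*)^(5−k).
DDDDD: Ā=89.1881, payoff=165.0019, prob=0.001509
UDDDD: Ā=135.9057, payoff=118.2843, prob=0.004024
DUDDD: Ā=123.0577, payoff=131.1323, prob=0.004024
UUDDD: Ā=187.5165, payoff=66.6735, prob=0.010730
DDUDD: Ā=112.2654, payoff=141.9246, prob=0.004024
UDUDD: Ā=171.0710, payoff=83.1190, prob=0.010730
DUUDD: Ā=158.2230, payoff=95.9670, prob=0.010730
UUUDD: Ā=241.1018, payoff=13.0882, prob=0.028612
DDDUD: Ā=103.1998, payoff=150.9902, prob=0.004024
UDDUD: Ā=157.2569, payoff=96.9331, prob=0.010730
DUDUD: Ā=144.4089, payoff=109.7811, prob=0.010730
UUDUD: Ā=220.0516, payoff=34.1384, prob=0.028612
DDUUD: Ā=133.6166, payoff=120.5734, prob=0.010730
UDUUD: Ā=203.6062, payoff=50.5838, prob=0.028612
DUUUD: Ā=190.7582, payoff=63.4318, prob=0.028612
UUUUD: Ā=290.6791, payoff=0.0000, prob=0.076299
DDDDU: Ā=95.5848, payoff=158.6052, prob=0.004024
UDDDU: Ā=145.6530, payoff=108.5370, prob=0.010730
DUDDU: Ā=132.8050, payoff=121.3850, prob=0.010730
UUDDU: Ā=202.3695, payoff=51.8205, prob=0.028612
DDUDU: Ā=122.0126, payoff=132.1774, prob=0.010730
UDUDU: Ā=185.9240, payoff=68.2660, prob=0.028612
DUUDU: Ā=173.0760, payoff=81.1140, prob=0.028612
UUUDU: Ā=263.7349, payoff=0.0000, prob=0.076299
DDDUU: Ā=112.9471, payoff=141.2429, prob=0.010730
UDDUU: Ā=172.1099, payoff=82.0801, prob=0.028612
DUDUU: Ā=159.2619, payoff=94.9281, prob=0.028612
UUDUU: Ā=242.6847, payoff=11.5053, prob=0.076299
DDUUU: Ā=148.4695, payoff=105.7205, prob=0.028612
UDUUU: Ā=226.2393, payoff=27.9507, prob=0.076299
DUUUU: Ā=213.3913, payoff=40.7987, prob=0.076299
UUUUU: Ā=325.1677, payoff=0.0000, prob=0.203463
Price = Σ prob·payoff / R^5 = 39.201386 / 2.100342 = 18.6643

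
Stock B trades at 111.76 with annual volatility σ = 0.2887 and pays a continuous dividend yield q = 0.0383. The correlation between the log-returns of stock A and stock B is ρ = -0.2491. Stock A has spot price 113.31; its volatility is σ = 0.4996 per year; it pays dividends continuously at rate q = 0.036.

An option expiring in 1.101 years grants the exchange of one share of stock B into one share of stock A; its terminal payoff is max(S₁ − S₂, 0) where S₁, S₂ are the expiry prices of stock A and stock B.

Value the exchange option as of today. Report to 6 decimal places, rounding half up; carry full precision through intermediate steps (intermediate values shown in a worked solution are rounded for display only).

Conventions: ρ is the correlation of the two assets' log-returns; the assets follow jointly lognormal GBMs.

exchange price = 29.134364

σ_eff = √(σ₁² + σ₂² − 2ρσ₁σ₂) = √(0.4996² + 0.2887² − 2·-0.2491·0.4996·0.2887) = 0.636243
d₁ = (ln(S₁/S₂) + (q₂ − q₁ + σ_eff²/2)T) / (σ_eff√T) = (ln(113.31/111.76) + (0.0383 − 0.036 + 0.202403)·1.101) / 0.667601 = 0.358225
d₂ = d₁ − σ_eff√T = 0.358225 − 0.667601 = -0.309376
N(d₁) = 0.639913,  N(d₂) = 0.378518
V = S₁·e^{−q₁T}·N(d₁) − S₂·e^{−q₂T}·N(d₂) = 69.690761 − 40.556397 = 29.134364
Key observation: r never enters — measured in units of stock B, the claim is a call on S₁/S₂ struck at 1, so only the dividend yields and σ_eff matter.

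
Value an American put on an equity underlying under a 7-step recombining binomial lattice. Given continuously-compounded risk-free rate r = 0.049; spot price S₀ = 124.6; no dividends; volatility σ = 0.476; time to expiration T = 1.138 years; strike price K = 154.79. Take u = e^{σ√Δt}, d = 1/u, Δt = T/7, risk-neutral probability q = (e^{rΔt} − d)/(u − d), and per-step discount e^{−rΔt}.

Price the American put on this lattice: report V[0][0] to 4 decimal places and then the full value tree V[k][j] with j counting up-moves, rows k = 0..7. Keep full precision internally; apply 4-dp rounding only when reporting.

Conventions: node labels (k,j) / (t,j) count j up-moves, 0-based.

Δt=0.16257  u=1.21158  d=0.82537  q=0.47287  discount=0.99207
step 7 (expiry): payoffs max(K−S,0) = 122.2770 107.0634 84.7311 51.9489 3.8273 0.0000 0.0000 0.0000
k=6: (k=6,j=0): S=39.3921, K−S=115.3979, hold=114.1697 ⇒ V=115.3979 exercise | (k=6,j=1): S=57.8245, K−S=96.9655, hold=95.7373 ⇒ V=96.9655 exercise | (k=6,j=2): S=84.8819, K−S=69.9081, hold=68.6799 ⇒ V=69.9081 exercise | (k=6,j=3): S=124.6000, K−S=30.1900, hold=28.9618 ⇒ V=30.1900 exercise | (k=6,j=4): S=182.9031, K−S=0.0000, hold=2.0015 ⇒ V=2.0015 continue | (k=6,j=5): S=268.4875, K−S=0.0000, hold=0.0000 ⇒ V=0.0000 continue | (k=6,j=6): S=394.1187, K−S=0.0000, hold=0.0000 ⇒ V=0.0000 continue
k=5: (k=5,j=0): S=47.7266, K−S=107.0634, hold=105.8352 ⇒ V=107.0634 exercise | (k=5,j=1): S=70.0589, K−S=84.7311, hold=83.5029 ⇒ V=84.7311 exercise | (k=5,j=2): S=102.8411, K−S=51.9489, hold=50.7208 ⇒ V=51.9489 exercise | (k=5,j=3): S=150.9627, K−S=3.8273, hold=16.7266 ⇒ V=16.7266 continue | (k=5,j=4): S=221.6014, K−S=0.0000, hold=1.0467 ⇒ V=1.0467 continue | (k=5,j=5): S=325.2936, K−S=0.0000, hold=0.0000 ⇒ V=0.0000 continue
k=4: (k=4,j=0): S=57.8245, K−S=96.9655, hold=95.7373 ⇒ V=96.9655 exercise | (k=4,j=1): S=84.8819, K−S=69.9081, hold=68.6799 ⇒ V=69.9081 exercise | (k=4,j=2): S=124.6000, K−S=30.1900, hold=35.0132 ⇒ V=35.0132 continue | (k=4,j=3): S=182.9031, K−S=0.0000, hold=9.2381 ⇒ V=9.2381 continue | (k=4,j=4): S=268.4875, K−S=0.0000, hold=0.5473 ⇒ V=0.5473 continue
k=3: (k=3,j=0): S=70.0589, K−S=84.7311, hold=83.5029 ⇒ V=84.7311 exercise | (k=3,j=1): S=102.8411, K−S=51.9489, hold=52.9834 ⇒ V=52.9834 continue | (k=3,j=2): S=150.9627, K−S=3.8273, hold=22.6437 ⇒ V=22.6437 continue | (k=3,j=3): S=221.6014, K−S=0.0000, hold=5.0878 ⇒ V=5.0878 continue
k=2: (k=2,j=0): S=84.8819, K−S=69.9081, hold=69.1653 ⇒ V=69.9081 exercise | (k=2,j=1): S=124.6000, K−S=30.1900, hold=38.3300 ⇒ V=38.3300 continue | (k=2,j=2): S=182.9031, K−S=0.0000, hold=14.2281 ⇒ V=14.2281 continue
k=1: (k=1,j=0): S=102.8411, K−S=51.9489, hold=54.5394 ⇒ V=54.5394 continue | (k=1,j=1): S=150.9627, K−S=3.8273, hold=26.7192 ⇒ V=26.7192 continue
k=0: (k=0,j=0): S=124.6000, K−S=30.1900, hold=41.0556 ⇒ V=41.0556 continue

price = 41.0556
tree:
41.0556
54.5394 26.7192
69.9081 38.3300 14.2281
84.7311 52.9834 22.6437 5.0878
96.9655 69.9081 35.0132 9.2381 0.5473
107.0634 84.7311 51.9489 16.7266 1.0467 0.0000
115.3979 96.9655 69.9081 30.1900 2.0015 0.0000 0.0000
122.2770 107.0634 84.7311 51.9489 3.8273 0.0000 0.0000 0.0000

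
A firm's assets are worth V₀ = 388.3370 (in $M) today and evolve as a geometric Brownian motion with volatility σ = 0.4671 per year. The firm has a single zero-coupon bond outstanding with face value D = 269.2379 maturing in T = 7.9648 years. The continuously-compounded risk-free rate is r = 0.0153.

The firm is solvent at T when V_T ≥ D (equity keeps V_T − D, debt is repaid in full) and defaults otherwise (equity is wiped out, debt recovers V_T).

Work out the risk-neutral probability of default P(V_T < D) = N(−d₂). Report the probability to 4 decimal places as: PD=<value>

PD=0.6136

With assets at 388.3370 and a single debt payment of 269.2379 at 7.9648 years:
d₁ = [ln(V₀/D) + (r + σ²/2)T] / (σ√T)
   = [ln(388.3370/269.2379) + (0.0153 + 0.5·0.4671²)·7.9648] / (0.4671·√7.9648)
   = [0.366278 + 0.990751] / 1.318249 = 1.029418
d₂ = d₁ − σ√T = 1.029418 − 1.318249 = -0.288830
risk-neutral PD = N(−d₂) = N(0.288830) = 0.613644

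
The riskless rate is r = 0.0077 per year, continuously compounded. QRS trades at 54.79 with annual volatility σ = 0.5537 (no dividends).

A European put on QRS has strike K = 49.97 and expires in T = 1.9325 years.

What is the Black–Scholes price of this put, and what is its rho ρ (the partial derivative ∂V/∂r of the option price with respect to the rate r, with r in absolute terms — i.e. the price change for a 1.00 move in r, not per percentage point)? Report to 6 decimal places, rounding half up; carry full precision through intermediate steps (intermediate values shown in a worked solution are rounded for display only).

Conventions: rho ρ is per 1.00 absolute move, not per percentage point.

σ√T = 0.5537·√1.9325 = 0.769723
d₁ = (ln(S/K) + (r+σ²/2)T) / (σ√T) = (ln(54.79/49.97) + (0.0077+0.5537²/2)·1.9325) / 0.769723 = (0.092085 + 0.311117) / 0.769723 = 0.523827
d₂ = d₁ − σ√T = 0.523827 − 0.769723 = -0.245896
e^{−rT} = 0.985230
N(−d₁) = 0.300199,  N(−d₂) = 0.597118
Put price V = K·e^{−rT}·N(−d₂) − S·N(−d₁) = 29.397299 − 16.447925 = 12.949374
ρ = −K·T·e^{−rT}·N(−d₂) = -56.810280

price = 12.949374
ρ = -56.810280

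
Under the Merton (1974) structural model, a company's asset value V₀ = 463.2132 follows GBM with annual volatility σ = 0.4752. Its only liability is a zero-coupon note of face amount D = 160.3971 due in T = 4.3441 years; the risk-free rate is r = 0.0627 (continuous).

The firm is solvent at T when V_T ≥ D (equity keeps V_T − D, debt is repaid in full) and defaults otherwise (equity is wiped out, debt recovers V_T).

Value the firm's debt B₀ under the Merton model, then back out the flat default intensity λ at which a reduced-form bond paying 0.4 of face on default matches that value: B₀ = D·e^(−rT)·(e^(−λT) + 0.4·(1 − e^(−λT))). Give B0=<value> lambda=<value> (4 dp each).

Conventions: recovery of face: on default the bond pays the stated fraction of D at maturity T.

B0=113.2258 lambda=0.0299

Work the structural quantities from V₀ = 463.2132 against face 160.3971:
d₁ = [ln(V₀/D) + (r + σ²/2)T] / (σ√T)
   = [ln(463.2132/160.3971) + (0.0627 + 0.5·0.4752²)·4.3441] / (0.4752·√4.3441)
   = [1.060535 + 0.762857] / 0.990436 = 1.840999
d₂ = d₁ − σ√T = 1.840999 − 0.990436 = 0.850563
N(d₁) = 0.967189,  N(d₂) = 0.802494,  e^(−rT) = 0.761569
E₀ = V₀·N(d₁) − D·e^(−rT)·N(d₂)
   = 463.2132·0.967189 − 160.3971·0.761569·0.802494 = 349.987421
B₀ = V₀ − E₀ = 463.2132 − 349.987421 = 113.225779
e^(−λT) = (B₀·e^(rT)/D − 0.4)/(1 − 0.4) = (113.2258·1.313079/160.3971 − 0.4)/0.6 = 0.87819154
λ = −ln(0.87819154)/4.3441 = 0.029900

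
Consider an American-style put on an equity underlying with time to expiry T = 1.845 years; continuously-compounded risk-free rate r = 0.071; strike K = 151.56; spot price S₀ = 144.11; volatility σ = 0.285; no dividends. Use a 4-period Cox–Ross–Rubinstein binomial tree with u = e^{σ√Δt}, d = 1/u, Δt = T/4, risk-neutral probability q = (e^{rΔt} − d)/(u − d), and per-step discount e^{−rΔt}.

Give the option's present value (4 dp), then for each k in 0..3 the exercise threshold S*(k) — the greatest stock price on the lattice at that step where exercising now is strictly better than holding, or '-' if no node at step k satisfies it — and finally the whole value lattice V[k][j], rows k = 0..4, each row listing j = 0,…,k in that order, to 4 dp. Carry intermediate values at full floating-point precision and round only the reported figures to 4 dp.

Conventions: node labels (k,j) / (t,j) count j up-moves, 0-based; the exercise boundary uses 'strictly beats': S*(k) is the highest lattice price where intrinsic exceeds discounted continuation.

price = 18.9242
boundary = - 118.7497 97.8523 118.7497
tree:
18.9242
32.8103 8.1351
53.7077 16.4294 1.4944
70.9276 32.8103 3.3366 0.0000
85.1172 53.7077 7.4500 0.0000 0.0000

params: Δt=0.46125 u=1.21356 d=0.82402 q=0.53722 e^(-rΔt)=0.96778
t_4 payoffs: 85.1172 53.7077 7.4500 0.0000 0.0000
t_3: node(3,0) S=80.6324 payoff=70.9276 vs cont=66.0446 → 70.9276 [stop]  node(3,1) S=118.7497 payoff=32.8103 vs cont=27.9273 → 32.8103 [stop]  node(3,2) S=174.8862 payoff=0.0000 vs cont=3.3366 → 3.3366 [wait]  node(3,3) S=257.5602 payoff=0.0000 vs cont=0.0000 → 0.0000 [wait]  ⇒ S*(3)=118.7497
t_2: node(2,0) S=97.8523 payoff=53.7077 vs cont=48.8247 → 53.7077 [stop]  node(2,1) S=144.1100 payoff=7.4500 vs cont=16.4294 → 16.4294 [wait]  node(2,2) S=212.2351 payoff=0.0000 vs cont=1.4944 → 1.4944 [wait]  ⇒ S*(2)=97.8523
t_1: node(1,0) S=118.7497 payoff=32.8103 vs cont=32.5958 → 32.8103 [stop]  node(1,1) S=174.8862 payoff=0.0000 vs cont=8.1351 → 8.1351 [wait]  ⇒ S*(1)=118.7497
t_0: node(0,0) S=144.1100 payoff=7.4500 vs cont=18.9242 → 18.9242 [wait]  ⇒ S*(0)=-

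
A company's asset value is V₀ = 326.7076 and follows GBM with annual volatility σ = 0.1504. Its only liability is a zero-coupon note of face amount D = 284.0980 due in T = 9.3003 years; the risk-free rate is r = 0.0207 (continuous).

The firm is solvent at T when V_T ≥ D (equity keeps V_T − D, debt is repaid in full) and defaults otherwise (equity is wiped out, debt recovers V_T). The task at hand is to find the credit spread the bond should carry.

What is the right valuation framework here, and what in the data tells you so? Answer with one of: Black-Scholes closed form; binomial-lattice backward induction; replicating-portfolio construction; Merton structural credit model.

Key observation: the data describe a firm's assets (V₀ = 326.7076, GBM) and a single zero-coupon debt of face 284.0980, so credit quantities follow from equity-as-call in the structural model.

framework: Merton structural credit model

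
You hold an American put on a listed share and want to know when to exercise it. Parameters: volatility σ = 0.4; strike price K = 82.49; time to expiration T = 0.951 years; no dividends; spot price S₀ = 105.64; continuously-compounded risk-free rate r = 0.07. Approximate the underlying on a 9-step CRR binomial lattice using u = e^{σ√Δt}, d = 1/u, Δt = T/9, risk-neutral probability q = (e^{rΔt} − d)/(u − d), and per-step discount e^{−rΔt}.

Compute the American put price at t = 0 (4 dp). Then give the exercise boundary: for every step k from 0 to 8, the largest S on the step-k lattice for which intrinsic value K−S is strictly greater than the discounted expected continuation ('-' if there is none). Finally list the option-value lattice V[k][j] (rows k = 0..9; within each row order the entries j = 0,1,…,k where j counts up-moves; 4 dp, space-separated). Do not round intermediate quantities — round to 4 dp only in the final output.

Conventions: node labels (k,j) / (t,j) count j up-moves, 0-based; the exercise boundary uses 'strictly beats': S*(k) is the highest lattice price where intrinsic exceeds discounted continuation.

Δt=0.10567  u=1.13886  d=0.87807  q=0.49601  discount=0.99263
step 9 (expiry): payoffs max(K−S,0) = 49.7104 39.9750 27.3482 10.9712 0.0000 0.0000 0.0000 0.0000 0.0000 0.0000
step 8: (k=8,j=0): S=37.3313, K−S=45.1587, hold=44.5508 ⇒ V=45.1587 exercise | (k=8,j=1): S=48.4186, K−S=34.0714, hold=33.4635 ⇒ V=34.0714 exercise | (k=8,j=2): S=62.7987, K−S=19.6913, hold=19.0834 ⇒ V=19.6913 exercise | (k=8,j=3): S=81.4497, K−S=1.0403, hold=5.4887 ⇒ V=5.4887 continue | (k=8,j=4): S=105.6400, K−S=0.0000, hold=0.0000 ⇒ V=0.0000 continue | (k=8,j=5): S=137.0147, K−S=0.0000, hold=0.0000 ⇒ V=0.0000 continue | (k=8,j=6): S=177.7076, K−S=0.0000, hold=0.0000 ⇒ V=0.0000 continue | (k=8,j=7): S=230.4862, K−S=0.0000, hold=0.0000 ⇒ V=0.0000 continue | (k=8,j=8): S=298.9398, K−S=0.0000, hold=0.0000 ⇒ V=0.0000 continue  boundary S*=62.7987
step 7: (k=7,j=0): S=42.5150, K−S=39.9750, hold=39.3671 ⇒ V=39.9750 exercise | (k=7,j=1): S=55.1418, K−S=27.3482, hold=26.7403 ⇒ V=27.3482 exercise | (k=7,j=2): S=71.5188, K−S=10.9712, hold=12.5535 ⇒ V=12.5535 continue | (k=7,j=3): S=92.7596, K−S=0.0000, hold=2.7459 ⇒ V=2.7459 continue | (k=7,j=4): S=120.3089, K−S=0.0000, hold=0.0000 ⇒ V=0.0000 continue | (k=7,j=5): S=156.0403, K−S=0.0000, hold=0.0000 ⇒ V=0.0000 continue | (k=7,j=6): S=202.3837, K−S=0.0000, hold=0.0000 ⇒ V=0.0000 continue | (k=7,j=7): S=262.4909, K−S=0.0000, hold=0.0000 ⇒ V=0.0000 continue  boundary S*=55.1418
step 6: (k=6,j=0): S=48.4186, K−S=34.0714, hold=33.4635 ⇒ V=34.0714 exercise | (k=6,j=1): S=62.7987, K−S=19.6913, hold=19.8624 ⇒ V=19.8624 continue | (k=6,j=2): S=81.4497, K−S=1.0403, hold=7.6322 ⇒ V=7.6322 continue | (k=6,j=3): S=105.6400, K−S=0.0000, hold=1.3737 ⇒ V=1.3737 continue | (k=6,j=4): S=137.0147, K−S=0.0000, hold=0.0000 ⇒ V=0.0000 continue | (k=6,j=5): S=177.7076, K−S=0.0000, hold=0.0000 ⇒ V=0.0000 continue | (k=6,j=6): S=230.4862, K−S=0.0000, hold=0.0000 ⇒ V=0.0000 continue  boundary S*=48.4186
step 5: (k=5,j=0): S=55.1418, K−S=27.3482, hold=26.8245 ⇒ V=27.3482 exercise | (k=5,j=1): S=71.5188, K−S=10.9712, hold=13.6945 ⇒ V=13.6945 continue | (k=5,j=2): S=92.7596, K−S=0.0000, hold=4.4945 ⇒ V=4.4945 continue | (k=5,j=3): S=120.3089, K−S=0.0000, hold=0.6872 ⇒ V=0.6872 continue | (k=5,j=4): S=156.0403, K−S=0.0000, hold=0.0000 ⇒ V=0.0000 continue | (k=5,j=5): S=202.3837, K−S=0.0000, hold=0.0000 ⇒ V=0.0000 continue  boundary S*=55.1418
step 4: (k=4,j=0): S=62.7987, K−S=19.6913, hold=20.4242 ⇒ V=20.4242 continue | (k=4,j=1): S=81.4497, K−S=1.0403, hold=9.0639 ⇒ V=9.0639 continue | (k=4,j=2): S=105.6400, K−S=0.0000, hold=2.5869 ⇒ V=2.5869 continue | (k=4,j=3): S=137.0147, K−S=0.0000, hold=0.3438 ⇒ V=0.3438 continue | (k=4,j=4): S=177.7076, K−S=0.0000, hold=0.0000 ⇒ V=0.0000 continue  boundary S*=-
step 3: (k=3,j=0): S=71.5188, K−S=10.9712, hold=14.6804 ⇒ V=14.6804 continue | (k=3,j=1): S=92.7596, K−S=0.0000, hold=5.8081 ⇒ V=5.8081 continue | (k=3,j=2): S=120.3089, K−S=0.0000, hold=1.4634 ⇒ V=1.4634 continue | (k=3,j=3): S=156.0403, K−S=0.0000, hold=0.1720 ⇒ V=0.1720 continue  boundary S*=-
step 2: (k=2,j=0): S=81.4497, K−S=1.0403, hold=10.2040 ⇒ V=10.2040 continue | (k=2,j=1): S=105.6400, K−S=0.0000, hold=3.6262 ⇒ V=3.6262 continue | (k=2,j=2): S=137.0147, K−S=0.0000, hold=0.8168 ⇒ V=0.8168 continue  boundary S*=-
step 1: (k=1,j=0): S=92.7596, K−S=0.0000, hold=6.8902 ⇒ V=6.8902 continue | (k=1,j=1): S=120.3089, K−S=0.0000, hold=2.2163 ⇒ V=2.2163 continue  boundary S*=-
step 0: (k=0,j=0): S=105.6400, K−S=0.0000, hold=4.5382 ⇒ V=4.5382 continue  boundary S*=-

price = 4.5382
boundary = - - - - - 55.1418 48.4186 55.1418 62.7987
tree:
4.5382
6.8902 2.2163
10.2040 3.6262 0.8168
14.6804 5.8081 1.4634 0.1720
20.4242 9.0639 2.5869 0.3438 0.0000
27.3482 13.6945 4.4945 0.6872 0.0000 0.0000
34.0714 19.8624 7.6322 1.3737 0.0000 0.0000 0.0000
39.9750 27.3482 12.5535 2.7459 0.0000 0.0000 0.0000 0.0000
45.1587 34.0714 19.6913 5.4887 0.0000 0.0000 0.0000 0.0000 0.0000
49.7104 39.9750 27.3482 10.9712 0.0000 0.0000 0.0000 0.0000 0.0000 0.0000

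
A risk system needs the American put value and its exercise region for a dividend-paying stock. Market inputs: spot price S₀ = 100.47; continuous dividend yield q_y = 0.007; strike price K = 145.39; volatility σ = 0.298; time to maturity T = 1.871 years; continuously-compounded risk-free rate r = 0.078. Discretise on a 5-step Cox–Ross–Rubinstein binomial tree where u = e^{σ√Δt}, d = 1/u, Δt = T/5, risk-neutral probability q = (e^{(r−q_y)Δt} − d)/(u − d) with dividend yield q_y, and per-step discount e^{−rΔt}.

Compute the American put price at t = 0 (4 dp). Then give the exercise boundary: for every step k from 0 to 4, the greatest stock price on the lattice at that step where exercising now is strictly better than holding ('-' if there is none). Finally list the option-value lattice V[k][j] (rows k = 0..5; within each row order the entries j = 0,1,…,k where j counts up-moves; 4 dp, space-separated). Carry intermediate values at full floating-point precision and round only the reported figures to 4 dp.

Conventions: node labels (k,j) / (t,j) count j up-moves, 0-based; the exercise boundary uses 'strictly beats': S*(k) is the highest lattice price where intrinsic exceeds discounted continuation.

price = 44.9200
boundary = 100.4700 83.7275 100.4700 83.7275 100.4700
tree:
44.9200
61.6625 28.1780
75.6151 44.9200 14.7919
87.2425 61.6625 26.4296 5.2181
96.9323 75.6151 44.9200 11.3826 0.0000
105.0074 87.2425 61.6625 24.8295 0.0000 0.0000

Δt=0.37420  u=1.19996  d=0.83336  q=0.52799  discount=0.97123
step 5 (expiry): payoffs max(K−S,0) = 105.0074 87.2425 61.6625 24.8295 0.0000 0.0000
step 4: (k=4,j=0): S=48.4577, K−S=96.9323, hold=92.8769 ⇒ V=96.9323 exercise | (k=4,j=1): S=69.7749, K−S=75.6151, hold=71.6154 ⇒ V=75.6151 exercise | (k=4,j=2): S=100.4700, K−S=44.9200, hold=41.0006 ⇒ V=44.9200 exercise | (k=4,j=3): S=144.6683, K−S=0.7217, hold=11.3826 ⇒ V=11.3826 continue | (k=4,j=4): S=208.3102, K−S=0.0000, hold=0.0000 ⇒ V=0.0000 continue  boundary S*=100.4700
step 3: (k=3,j=0): S=58.1475, K−S=87.2425, hold=83.2124 ⇒ V=87.2425 exercise | (k=3,j=1): S=83.7275, K−S=61.6625, hold=57.6993 ⇒ V=61.6625 exercise | (k=3,j=2): S=120.5605, K−S=24.8295, hold=26.4296 ⇒ V=26.4296 continue | (k=3,j=3): S=173.5969, K−S=0.0000, hold=5.2181 ⇒ V=5.2181 continue  boundary S*=83.7275
step 2: (k=2,j=0): S=69.7749, K−S=75.6151, hold=71.6154 ⇒ V=75.6151 exercise | (k=2,j=1): S=100.4700, K−S=44.9200, hold=41.8211 ⇒ V=44.9200 exercise | (k=2,j=2): S=144.6683, K−S=0.7217, hold=14.7919 ⇒ V=14.7919 continue  boundary S*=100.4700
step 1: (k=1,j=0): S=83.7275, K−S=61.6625, hold=57.6993 ⇒ V=61.6625 exercise | (k=1,j=1): S=120.5605, K−S=24.8295, hold=28.1780 ⇒ V=28.1780 continue  boundary S*=83.7275
step 0: (k=0,j=0): S=100.4700, K−S=44.9200, hold=42.7177 ⇒ V=44.9200 exercise  boundary S*=100.4700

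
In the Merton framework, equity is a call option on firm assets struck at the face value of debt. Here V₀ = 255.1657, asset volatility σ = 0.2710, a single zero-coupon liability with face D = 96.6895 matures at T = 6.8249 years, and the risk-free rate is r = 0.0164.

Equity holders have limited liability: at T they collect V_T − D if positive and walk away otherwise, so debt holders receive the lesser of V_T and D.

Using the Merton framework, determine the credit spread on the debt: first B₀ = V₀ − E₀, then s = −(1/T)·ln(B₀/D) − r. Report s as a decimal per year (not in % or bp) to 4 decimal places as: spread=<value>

spread=0.0047

Work the structural quantities from V₀ = 255.1657 against face 96.6895:
d₁ = [ln(V₀/D) + (r + σ²/2)T] / (σ√T)
   = [ln(255.1657/96.6895) + (0.0164 + 0.5·0.2710²)·6.8249] / (0.2710·√6.8249)
   = [0.970408 + 0.362542] / 0.707974 = 1.882767
d₂ = d₁ − σ√T = 1.882767 − 0.707974 = 1.174793
N(d₁) = 0.970134,  N(d₂) = 0.879961,  e^(−rT) = 0.894108
E₀ = V₀·N(d₁) − D·e^(−rT)·N(d₂)
   = 255.1657·0.970134 − 96.6895·0.894108·0.879961 = 171.471504
B₀ = V₀ − E₀ = 255.1657 − 171.471504 = 83.694196
spread = −(1/T)·ln(B₀/D) − r = −(1/6.8249)·ln(83.694196/96.6895) − 0.0164 = 0.00474832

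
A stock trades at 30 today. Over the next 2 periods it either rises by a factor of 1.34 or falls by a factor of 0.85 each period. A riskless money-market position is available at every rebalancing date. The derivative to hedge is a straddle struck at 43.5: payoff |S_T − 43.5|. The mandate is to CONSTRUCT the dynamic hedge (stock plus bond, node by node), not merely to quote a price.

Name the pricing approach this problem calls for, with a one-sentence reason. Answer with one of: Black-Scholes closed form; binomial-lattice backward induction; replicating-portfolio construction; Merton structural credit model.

Key observation: the task asks for the hedge itself — share and bond holdings at every node of the 2-period tree on spot 30 with factors 1.34/0.85 — which is exactly what the replicating-portfolio construction produces.

framework: replicating-portfolio construction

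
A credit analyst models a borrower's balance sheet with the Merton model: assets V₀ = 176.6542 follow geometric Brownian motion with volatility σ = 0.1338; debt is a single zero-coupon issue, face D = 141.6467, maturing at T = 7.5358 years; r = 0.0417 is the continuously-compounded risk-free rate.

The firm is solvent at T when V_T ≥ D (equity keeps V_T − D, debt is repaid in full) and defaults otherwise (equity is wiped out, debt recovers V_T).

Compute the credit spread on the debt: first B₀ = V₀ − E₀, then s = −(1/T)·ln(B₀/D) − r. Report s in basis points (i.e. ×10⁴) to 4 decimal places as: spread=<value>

spread=20.4910

Equity is a call on the firm's assets struck at D = 141.6467:
d₁ = [ln(V₀/D) + (r + σ²/2)T] / (σ√T)
   = [ln(176.6542/141.6467) + (0.0417 + 0.5·0.1338²)·7.5358] / (0.1338·√7.5358)
   = [0.220858 + 0.381697] / 0.367300 = 1.640501
d₂ = d₁ − σ√T = 1.640501 − 0.367300 = 1.273201
N(d₁) = 0.949549,  N(d₂) = 0.898527,  e^(−rT) = 0.730342
E₀ = V₀·N(d₁) − D·e^(−rT)·N(d₂)
   = 176.6542·0.949549 − 141.6467·0.730342·0.898527 = 74.788887
B₀ = V₀ − E₀ = 176.6542 − 74.788887 = 101.865313
spread = −(1/T)·ln(B₀/D) − r = −(1/7.5358)·ln(101.865313/141.6467) − 0.0417 = 0.00204910
in basis points: 0.00204910 × 10⁴ = 20.4910 bp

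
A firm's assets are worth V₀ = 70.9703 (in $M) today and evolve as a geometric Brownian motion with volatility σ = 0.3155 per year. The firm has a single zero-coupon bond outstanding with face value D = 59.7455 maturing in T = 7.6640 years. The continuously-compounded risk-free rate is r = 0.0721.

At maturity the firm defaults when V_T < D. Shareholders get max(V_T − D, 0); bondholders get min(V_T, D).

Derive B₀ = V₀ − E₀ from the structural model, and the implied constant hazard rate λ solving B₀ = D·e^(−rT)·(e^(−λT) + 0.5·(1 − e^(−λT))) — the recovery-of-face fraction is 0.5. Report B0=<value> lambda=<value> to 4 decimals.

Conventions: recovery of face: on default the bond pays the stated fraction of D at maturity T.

B0=29.7329 lambda=0.0411

Equity is a call on the firm's assets struck at D = 59.7455:
d₁ = [ln(V₀/D) + (r + σ²/2)T] / (σ√T)
   = [ln(70.9703/59.7455) + (0.0721 + 0.5·0.3155²)·7.6640] / (0.3155·√7.6640)
   = [0.172168 + 0.934013] / 0.873428 = 1.266481
d₂ = d₁ − σ√T = 1.266481 − 0.873428 = 0.393053
N(d₁) = 0.897330,  N(d₂) = 0.652860,  e^(−rT) = 0.575466
E₀ = V₀·N(d₁) − D·e^(−rT)·N(d₂)
   = 70.9703·0.897330 − 59.7455·0.575466·0.652860 = 41.237427
B₀ = V₀ − E₀ = 70.9703 − 41.237427 = 29.732873
e^(−λT) = (B₀·e^(rT)/D − 0.5)/(1 − 0.5) = (29.7329·1.737721/59.7455 − 0.5)/0.5 = 0.72958567
λ = −ln(0.72958567)/7.6640 = 0.041138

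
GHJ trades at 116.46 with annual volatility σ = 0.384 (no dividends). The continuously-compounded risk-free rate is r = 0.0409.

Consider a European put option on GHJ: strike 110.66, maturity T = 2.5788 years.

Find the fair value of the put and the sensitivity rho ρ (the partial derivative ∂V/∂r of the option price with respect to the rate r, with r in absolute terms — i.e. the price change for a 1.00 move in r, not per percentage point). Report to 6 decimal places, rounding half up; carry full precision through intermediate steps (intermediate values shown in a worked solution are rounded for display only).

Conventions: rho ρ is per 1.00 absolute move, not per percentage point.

σ√T = 0.384·√2.5788 = 0.616652
d₁ = (ln(S/K) + (r+σ²/2)T) / (σ√T) = (ln(116.46/110.66) + (0.0409+0.384²/2)·2.5788) / 0.616652 = (0.051085 + 0.295603) / 0.616652 = 0.562210
d₂ = d₁ − σ√T = 0.562210 − 0.616652 = -0.054441
e^{−rT} = 0.899899
N(−d₁) = 0.286986,  N(−d₂) = 0.521708
Put price V = K·e^{−rT}·N(−d₂) − S·N(−d₁) = 51.953173 − 33.422428 = 18.530746
ρ = −K·T·e^{−rT}·N(−d₂) = -133.976843

price = 18.530746
ρ = -133.976843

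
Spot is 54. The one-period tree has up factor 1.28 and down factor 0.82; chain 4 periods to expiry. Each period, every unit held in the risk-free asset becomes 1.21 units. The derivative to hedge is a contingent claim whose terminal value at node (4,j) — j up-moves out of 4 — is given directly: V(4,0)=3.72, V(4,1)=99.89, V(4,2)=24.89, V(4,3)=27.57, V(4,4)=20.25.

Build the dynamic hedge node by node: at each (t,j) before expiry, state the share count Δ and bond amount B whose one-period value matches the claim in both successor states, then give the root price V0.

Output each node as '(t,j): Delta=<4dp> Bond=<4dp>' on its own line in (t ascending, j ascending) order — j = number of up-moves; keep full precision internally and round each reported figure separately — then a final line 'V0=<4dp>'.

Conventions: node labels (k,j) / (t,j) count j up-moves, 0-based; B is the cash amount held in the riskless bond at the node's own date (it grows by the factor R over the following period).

Risk-neutral probability p* = (R−d)/(u−d) = (1.21−0.82)/(1.28−0.82) = 0.8478.
Payoffs at expiry: V(4,0)=3.7200, V(4,1)=99.8900, V(4,2)=24.8900, V(4,3)=27.5700, V(4,4)=20.2500
(3,0): S=29.7739. Δ = (V_up−V_dn)/(S_up−S_dn) = (99.8900−3.7200)/(38.1106−24.4146) = 7.0218. V = [p*·99.8900 + (1−p*)·3.7200]/1.21 = 70.4590. B = V − Δ·S = -138.6062.
(3,1): S=46.4763. Δ = (V_up−V_dn)/(S_up−S_dn) = (24.8900−99.8900)/(59.4896−38.1106) = -3.5081. V = [p*·24.8900 + (1−p*)·99.8900]/1.21 = 30.0025. B = V − Δ·S = 193.0460.
(3,2): S=72.5484. Δ = (V_up−V_dn)/(S_up−S_dn) = (27.5700−24.8900)/(92.8619−59.4896) = 0.0803. V = [p*·27.5700 + (1−p*)·24.8900]/1.21 = 22.4481. B = V − Δ·S = 16.6220.
(3,3): S=113.2462. Δ = (V_up−V_dn)/(S_up−S_dn) = (20.2500−27.5700)/(144.9551−92.8619) = -0.1405. V = [p*·20.2500 + (1−p*)·27.5700]/1.21 = 17.6561. B = V − Δ·S = 33.5692.
(2,0): S=36.3096. Δ = (V_up−V_dn)/(S_up−S_dn) = (30.0025−70.4590)/(46.4763−29.7739) = -2.4222. V = [p*·30.0025 + (1−p*)·70.4590]/1.21 = 29.8834. B = V − Δ·S = 117.8324.
(2,1): S=56.6784. Δ = (V_up−V_dn)/(S_up−S_dn) = (22.4481−30.0025)/(72.5484−46.4763) = -0.2898. V = [p*·22.4481 + (1−p*)·30.0025]/1.21 = 19.5022. B = V − Δ·S = 35.9249.
(2,2): S=88.4736. Δ = (V_up−V_dn)/(S_up−S_dn) = (17.6561−22.4481)/(113.2462−72.5484) = -0.1177. V = [p*·17.6561 + (1−p*)·22.4481]/1.21 = 15.1945. B = V − Δ·S = 25.6118.
(1,0): S=44.2800. Δ = (V_up−V_dn)/(S_up−S_dn) = (19.5022−29.8834)/(56.6784−36.3096) = -0.5097. V = [p*·19.5022 + (1−p*)·29.8834]/1.21 = 17.4231. B = V − Δ·S = 39.9910.
(1,1): S=69.1200. Δ = (V_up−V_dn)/(S_up−S_dn) = (15.1945−19.5022)/(88.4736−56.6784) = -0.1355. V = [p*·15.1945 + (1−p*)·19.5022]/1.21 = 13.0992. B = V − Δ·S = 22.4638.
(0,0): S=54.0000. Δ = (V_up−V_dn)/(S_up−S_dn) = (13.0992−17.4231)/(69.1200−44.2800) = -0.1741. V = [p*·13.0992 + (1−p*)·17.4231]/1.21 = 11.3696. B = V − Δ·S = 20.7694.
Check: Δ(0,0)·S0 + B(0,0) = 11.3696 = V0.

(0,0): Delta=-0.1741 Bond=20.7694
(1,0): Delta=-0.5097 Bond=39.9910
(1,1): Delta=-0.1355 Bond=22.4638
(2,0): Delta=-2.4222 Bond=117.8324
(2,1): Delta=-0.2898 Bond=35.9249
(2,2): Delta=-0.1177 Bond=25.6118
(3,0): Delta=7.0218 Bond=-138.6062
(3,1): Delta=-3.5081 Bond=193.0460
(3,2): Delta=0.0803 Bond=16.6220
(3,3): Delta=-0.1405 Bond=33.5692
V0=11.3696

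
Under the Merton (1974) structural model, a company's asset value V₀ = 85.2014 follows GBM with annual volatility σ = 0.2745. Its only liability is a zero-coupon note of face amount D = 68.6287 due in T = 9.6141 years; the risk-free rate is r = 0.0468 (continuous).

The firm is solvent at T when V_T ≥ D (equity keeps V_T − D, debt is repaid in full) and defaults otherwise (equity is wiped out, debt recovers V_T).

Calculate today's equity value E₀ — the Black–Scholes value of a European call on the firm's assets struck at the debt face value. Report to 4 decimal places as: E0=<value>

Apply the equity-as-call identities (strike 68.6287, horizon 9.6141 years):
d₁ = [ln(V₀/D) + (r + σ²/2)T] / (σ√T)
   = [ln(85.2014/68.6287) + (0.0468 + 0.5·0.2745²)·9.6141] / (0.2745·√9.6141)
   = [0.216307 + 0.812152] / 0.851132 = 1.208344
d₂ = d₁ − σ√T = 1.208344 − 0.851132 = 0.357212
N(d₁) = 0.886542,  N(d₂) = 0.639534,  e^(−rT) = 0.637666
E₀ = V₀·N(d₁) − D·e^(−rT)·N(d₂)
   = 85.2014·0.886542 − 68.6287·0.637666·0.639534 = 47.547251

E0=47.5473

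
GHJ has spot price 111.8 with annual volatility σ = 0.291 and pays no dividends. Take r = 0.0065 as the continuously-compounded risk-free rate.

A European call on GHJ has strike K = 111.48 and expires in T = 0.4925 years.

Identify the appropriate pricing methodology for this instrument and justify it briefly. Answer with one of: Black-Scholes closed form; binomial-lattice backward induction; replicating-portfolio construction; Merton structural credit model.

Key observation: a European-exercise option on GHJ struck at 111.48 — a GBM underlying with constant parameters — admits an analytic price: the data contain no early exercise, no discrete tree, no debt structure.

framework: Black-Scholes closed form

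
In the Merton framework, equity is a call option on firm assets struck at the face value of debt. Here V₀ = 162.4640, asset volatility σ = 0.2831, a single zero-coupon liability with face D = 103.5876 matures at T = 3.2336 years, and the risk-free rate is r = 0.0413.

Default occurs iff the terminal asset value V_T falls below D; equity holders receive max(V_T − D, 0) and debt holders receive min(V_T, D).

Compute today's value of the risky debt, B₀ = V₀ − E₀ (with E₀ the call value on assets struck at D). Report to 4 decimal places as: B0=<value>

With assets at 162.4640 and a single debt payment of 103.5876 at 3.2336 years:
d₁ = [ln(V₀/D) + (r + σ²/2)T] / (σ√T)
   = [ln(162.4640/103.5876) + (0.0413 + 0.5·0.2831²)·3.2336] / (0.2831·√3.2336)
   = [0.450039 + 0.263127] / 0.509076 = 1.400901
d₂ = d₁ − σ√T = 1.400901 − 0.509076 = 0.891825
N(d₁) = 0.919378,  N(d₂) = 0.813757,  e^(−rT) = 0.874986
E₀ = V₀·N(d₁) − D·e^(−rT)·N(d₂)
   = 162.4640·0.919378 − 103.5876·0.874986·0.813757 = 75.608857
B₀ = V₀ − E₀ = 162.4640 − 75.608857 = 86.855143

B0=86.8551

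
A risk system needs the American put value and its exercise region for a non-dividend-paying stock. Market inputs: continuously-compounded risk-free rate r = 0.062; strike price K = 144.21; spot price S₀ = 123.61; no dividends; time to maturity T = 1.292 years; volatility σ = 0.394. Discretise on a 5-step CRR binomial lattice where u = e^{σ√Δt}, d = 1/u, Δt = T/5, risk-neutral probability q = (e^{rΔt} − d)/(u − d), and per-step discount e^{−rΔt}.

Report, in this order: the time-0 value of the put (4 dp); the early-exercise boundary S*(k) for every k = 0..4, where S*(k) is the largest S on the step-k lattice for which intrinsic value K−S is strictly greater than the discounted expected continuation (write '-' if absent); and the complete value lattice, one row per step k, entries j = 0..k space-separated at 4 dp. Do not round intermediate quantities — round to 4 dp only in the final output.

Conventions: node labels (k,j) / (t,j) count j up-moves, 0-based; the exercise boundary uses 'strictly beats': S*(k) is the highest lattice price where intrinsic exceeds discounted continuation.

Δt=0.25840, u=1.22175, d=0.81850, q=0.49015, disc=e^(-rΔt)=0.98411
k=5 terminal: V=max(K-S,0) → 98.8006 76.4288 43.0353 0.0000 0.0000 0.0000
k=4: j=0 S=55.4789 intr=88.7311 cont=86.4392 V=88.7311[EX]; j=1 S=82.8115 intr=61.3985 cont=59.1065 V=61.3985[EX]; j=2 S=123.6100 intr=20.6000 cont=21.5930 V=21.5930[hold]; j=3 S=184.5086 intr=0.0000 cont=0.0000 V=0.0000[hold]; j=4 S=275.4099 intr=0.0000 cont=0.0000 V=0.0000[hold]  S*(4)=82.8115
k=3: j=0 S=67.7812 intr=76.4288 cont=74.1369 V=76.4288[EX]; j=1 S=101.1747 intr=43.0353 cont=41.2223 V=43.0353[EX]; j=2 S=151.0202 intr=0.0000 cont=10.8343 V=10.8343[hold]; j=3 S=225.4229 intr=0.0000 cont=0.0000 V=0.0000[hold]  S*(3)=101.1747
k=2: j=0 S=82.8115 intr=61.3985 cont=59.1065 V=61.3985[EX]; j=1 S=123.6100 intr=20.6000 cont=26.8190 V=26.8190[hold]; j=2 S=184.5086 intr=0.0000 cont=5.4361 V=5.4361[hold]  S*(2)=82.8115
k=1: j=0 S=101.1747 intr=43.0353 cont=43.7431 V=43.7431[hold]; j=1 S=151.0202 intr=0.0000 cont=16.0786 V=16.0786[hold]  S*(1)=-
k=0: j=0 S=123.6100 intr=20.6000 cont=29.7037 V=29.7037[hold]  S*(0)=-

price = 29.7037
boundary = - - 82.8115 101.1747 82.8115
tree:
29.7037
43.7431 16.0786
61.3985 26.8190 5.4361
76.4288 43.0353 10.8343 0.0000
88.7311 61.3985 21.5930 0.0000 0.0000
98.8006 76.4288 43.0353 0.0000 0.0000 0.0000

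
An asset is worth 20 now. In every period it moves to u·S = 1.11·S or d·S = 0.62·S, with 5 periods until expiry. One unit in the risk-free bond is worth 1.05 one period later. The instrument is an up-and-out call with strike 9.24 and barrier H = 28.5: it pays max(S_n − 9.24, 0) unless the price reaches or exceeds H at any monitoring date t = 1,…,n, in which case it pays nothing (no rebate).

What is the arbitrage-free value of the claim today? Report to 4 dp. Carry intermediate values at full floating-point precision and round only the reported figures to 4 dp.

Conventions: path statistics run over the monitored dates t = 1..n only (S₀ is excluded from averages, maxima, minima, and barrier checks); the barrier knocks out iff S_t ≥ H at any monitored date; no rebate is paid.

With p* = (R−d)/(u−d) = 0.8776, sum probability × payoff across the paths and divide by R^5.
Enumerate all 2^5 = 32 price paths (U = up ×1.11, D = down ×0.62); each path with k up-moves has probability p*^k·(1−p*)^(5−k).
DDDDD: M=12.4000, payoff=0.0000, prob=0.000028
UDDDD: M=22.2000, payoff=0.0000, prob=0.000197
DUDDD: M=13.7640, payoff=0.0000, prob=0.000197
UUDDD: M=24.6420, payoff=0.0000, prob=0.001414
DDUDD: M=12.4000, payoff=0.0000, prob=0.000197
UDUDD: M=22.2000, payoff=0.0000, prob=0.001414
DUUDD: M=15.2780, payoff=0.0000, prob=0.001414
UUUDD: M=27.3526, payoff=1.2743, prob=0.010133
DDDUD: M=12.4000, payoff=0.0000, prob=0.000197
UDDUD: M=22.2000, payoff=0.0000, prob=0.001414
DUDUD: M=13.7640, payoff=0.0000, prob=0.001414
UUDUD: M=24.6420, payoff=1.2743, prob=0.010133
DDUUD: M=12.4000, payoff=0.0000, prob=0.001414
UDUUD: M=22.2000, payoff=1.2743, prob=0.010133
DUUUD: M=16.9586, payoff=1.2743, prob=0.010133
UUUUD: M=30.3614, payoff=0.0000, prob=0.072618
DDDDU: M=12.4000, payoff=0.0000, prob=0.000197
UDDDU: M=22.2000, payoff=0.0000, prob=0.001414
DUDDU: M=13.7640, payoff=0.0000, prob=0.001414
UUDDU: M=24.6420, payoff=1.2743, prob=0.010133
DDUDU: M=12.4000, payoff=0.0000, prob=0.001414
UDUDU: M=22.2000, payoff=1.2743, prob=0.010133
DUUDU: M=15.2780, payoff=1.2743, prob=0.010133
UUUDU: M=27.3526, payoff=9.5841, prob=0.072618
DDDUU: M=12.4000, payoff=0.0000, prob=0.001414
UDDUU: M=22.2000, payoff=1.2743, prob=0.010133
DUDUU: M=13.7640, payoff=1.2743, prob=0.010133
UUDUU: M=24.6420, payoff=9.5841, prob=0.072618
DDUUU: M=12.4000, payoff=1.2743, prob=0.010133
UDUUU: M=22.2000, payoff=9.5841, prob=0.072618
DUUUU: M=18.8241, payoff=9.5841, prob=0.072618
UUUUU: M=33.7012, payoff=0.0000, prob=0.520429
Price = Σ prob·payoff / R^5 = 2.913034 / 1.276282 = 2.2824

price = 2.2824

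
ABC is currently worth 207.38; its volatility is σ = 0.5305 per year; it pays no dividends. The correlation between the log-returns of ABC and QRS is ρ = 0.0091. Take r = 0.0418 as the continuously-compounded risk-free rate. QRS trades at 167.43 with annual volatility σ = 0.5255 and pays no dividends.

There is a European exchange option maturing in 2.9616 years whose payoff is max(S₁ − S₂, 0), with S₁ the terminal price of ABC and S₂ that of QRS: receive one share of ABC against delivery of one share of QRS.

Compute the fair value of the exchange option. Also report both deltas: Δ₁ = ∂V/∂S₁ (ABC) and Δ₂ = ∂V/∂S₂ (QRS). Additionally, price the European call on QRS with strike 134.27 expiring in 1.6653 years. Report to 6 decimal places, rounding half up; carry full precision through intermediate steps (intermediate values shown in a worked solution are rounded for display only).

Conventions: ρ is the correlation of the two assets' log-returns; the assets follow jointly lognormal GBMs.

exchange price = 110.555271
Δ1 = 0.790131
Δ2 = -0.318354
price(QRS call K=134.27) = 63.282722

σ_eff = √(σ₁² + σ₂² − 2ρσ₁σ₂) = √(0.5305² + 0.5255² − 2·0.0091·0.5305·0.5255) = 0.743308
d₁ = (ln(S₁/S₂) + (q₂ − q₁ + σ_eff²/2)T) / (σ_eff√T) = (ln(207.38/167.43) + (0.0 − 0.0 + 0.276253)·2.9616) / 1.279181 = 0.806875
d₂ = d₁ − σ_eff√T = 0.806875 − 1.279181 = -0.472306
N(d₁) = 0.790131,  N(d₂) = 0.318354
V = S₁·e^{−q₁T}·N(d₁) − S₂·e^{−q₂T}·N(d₂) = 163.857331 − 53.302060 = 110.555271
Δ₁ = e^{−q₁T}·N(d₁) = 0.790131;  Δ₂ = −e^{−q₂T}·N(d₂) = -0.318354
[vanilla: QRS call K=134.27]
σ√T = 0.5255·√1.6653 = 0.678139
d₁ = (ln(S/K) + (r+σ²/2)T) / (σ√T) = (ln(167.43/134.27) + (0.0418+0.5255²/2)·1.6653) / 0.678139 = (0.220713 + 0.299546) / 0.678139 = 0.767186
d₂ = d₁ − σ√T = 0.767186 − 0.678139 = 0.089046
e^{−rT} = 0.932758
N(d₁) = 0.778514,  N(d₂) = 0.535477
price = S·N(d₁) − K·e^{−rT}·N(d₂) = 130.346664 − 67.063942 = 63.282722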